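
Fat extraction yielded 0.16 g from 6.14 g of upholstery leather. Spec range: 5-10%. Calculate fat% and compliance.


Fat content = 2.6%
Compliant: No


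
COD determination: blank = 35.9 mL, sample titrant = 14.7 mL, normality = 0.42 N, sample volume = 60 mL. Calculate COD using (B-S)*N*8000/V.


1187.2 mg/L


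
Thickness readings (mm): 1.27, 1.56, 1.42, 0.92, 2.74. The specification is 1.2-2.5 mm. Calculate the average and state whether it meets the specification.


Average = 1.58 mm
Within specification: Yes


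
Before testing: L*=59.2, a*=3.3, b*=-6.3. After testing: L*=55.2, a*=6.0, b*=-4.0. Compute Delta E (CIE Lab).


Delta E = 5.35

dL = 55.2 - 59.2 = -4.0
da = 6.0 - 3.3 = 2.7
db = -4.0 - (-6.3) = 2.3
dE = sqrt((-4.0)^2 + (2.7)^2 + (2.3)^2) = 5.35


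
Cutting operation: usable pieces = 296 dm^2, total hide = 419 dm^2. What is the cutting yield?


Yield = usable / total x 100
Yield = 296 / 419 x 100 = 70.6%


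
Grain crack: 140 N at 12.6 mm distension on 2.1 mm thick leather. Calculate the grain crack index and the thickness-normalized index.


Crack index = 140 / 12.6 = 11.1 N/mm
Normalized = 11.1 / 2.1 = 5.3 N/mm per mm


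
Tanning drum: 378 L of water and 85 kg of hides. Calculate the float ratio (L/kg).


4.4


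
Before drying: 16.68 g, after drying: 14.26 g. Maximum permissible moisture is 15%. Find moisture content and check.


Moisture content = 14.5%
Acceptable: Yes


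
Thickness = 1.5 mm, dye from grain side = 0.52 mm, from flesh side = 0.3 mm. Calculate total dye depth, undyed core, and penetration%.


Total dyed = 0.52 + 0.3 = 0.82 mm
Undyed core = 1.5 - 0.82 = 0.68 mm
Penetration = 0.82 / 1.5 x 100 = 54.7%


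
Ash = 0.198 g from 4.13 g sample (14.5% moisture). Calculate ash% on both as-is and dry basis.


As-is ash = 4.79%
Dry-basis ash = 5.61%


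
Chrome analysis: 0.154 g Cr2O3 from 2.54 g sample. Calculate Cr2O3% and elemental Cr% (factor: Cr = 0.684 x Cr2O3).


Cr2O3% = 0.154 / 2.54 x 100 = 6.06%
Cr% = 6.06 x 0.684 = 4.15%


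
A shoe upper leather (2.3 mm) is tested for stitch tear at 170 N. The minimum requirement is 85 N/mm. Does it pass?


STS = 170 / 2.3 = 73.9 N/mm
Minimum required: 85 N/mm
Passes: No


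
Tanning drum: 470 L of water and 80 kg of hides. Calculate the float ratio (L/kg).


Float ratio = water / hide weight
Ratio = 470 / 80 = 5.9


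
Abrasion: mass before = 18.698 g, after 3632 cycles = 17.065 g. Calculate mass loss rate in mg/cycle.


0.450 mg/cycle


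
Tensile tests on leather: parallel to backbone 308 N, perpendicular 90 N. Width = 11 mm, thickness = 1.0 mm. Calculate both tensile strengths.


Parallel = 28.00 N/mm^2
Perpendicular = 8.18 N/mm^2

Area = 11 x 1.0 = 11.0 mm^2
TS (parallel) = 308 / 11.0 = 28.00 N/mm^2
TS (perpendicular) = 90 / 11.0 = 8.18 N/mm^2


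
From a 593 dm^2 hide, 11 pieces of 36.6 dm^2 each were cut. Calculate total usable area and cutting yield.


Total usable = 11 x 36.6 = 402.6 dm^2
Yield = 402.6 / 593 x 100 = 67.9%


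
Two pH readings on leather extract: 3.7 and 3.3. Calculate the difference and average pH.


Difference = 0.4
Average pH = 3.50

Difference = |3.7 - 3.3| = 0.4
Average = (3.7 + 3.3) / 2 = 3.50


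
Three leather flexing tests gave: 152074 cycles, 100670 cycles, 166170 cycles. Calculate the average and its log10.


Average = (152074 + 100670 + 166170) / 3 = 139638 cycles
log10(139638) = 5.15


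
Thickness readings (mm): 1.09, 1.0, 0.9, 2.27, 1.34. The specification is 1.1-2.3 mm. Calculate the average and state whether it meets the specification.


Average = 1.32 mm
Within specification: Yes


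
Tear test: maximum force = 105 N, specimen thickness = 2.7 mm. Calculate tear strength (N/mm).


Tear strength = force / thickness
Tear = 105 / 2.7 = 38.9 N/mm


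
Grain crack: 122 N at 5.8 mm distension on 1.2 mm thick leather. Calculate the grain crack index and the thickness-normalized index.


Crack index = 122 / 5.8 = 21.0 N/mm
Normalized = 21.0 / 1.2 = 17.5 N/mm per mm


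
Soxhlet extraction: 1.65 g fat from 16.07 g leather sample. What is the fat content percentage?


10.3%


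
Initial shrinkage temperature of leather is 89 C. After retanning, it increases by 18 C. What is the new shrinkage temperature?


107 C


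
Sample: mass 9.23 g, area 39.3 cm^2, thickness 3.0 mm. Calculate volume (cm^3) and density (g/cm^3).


Thickness in cm = 3.0 / 10 = 0.30 cm
Volume = 39.3 x 0.30 = 11.790 cm^3
Density = 9.23 / 11.790 = 0.783 g/cm^3


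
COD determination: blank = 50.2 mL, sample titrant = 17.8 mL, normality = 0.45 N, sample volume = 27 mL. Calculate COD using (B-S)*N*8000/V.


4320.0 mg/L

COD = (50.2 - 17.8) x 0.45 x 8000 / 27
COD = 32.4 x 0.45 x 8000 / 27
COD = 4320.0 mg/L


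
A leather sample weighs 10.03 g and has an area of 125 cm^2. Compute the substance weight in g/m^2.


802.4 g/m^2

Substance weight = mass / area x 10000
SW = 10.03 / 125 x 10000
SW = 802.4 g/m^2


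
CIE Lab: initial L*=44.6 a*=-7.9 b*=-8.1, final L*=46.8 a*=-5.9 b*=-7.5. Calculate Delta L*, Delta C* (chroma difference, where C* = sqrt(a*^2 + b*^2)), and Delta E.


Delta L* = 2.2
Delta C* = -1.77
Delta E = 3.03


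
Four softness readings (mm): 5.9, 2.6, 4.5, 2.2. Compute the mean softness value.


3.80 mm

Sum = 5.9 + 2.6 + 4.5 + 2.2
Mean = 15.2 / 4 = 3.80 mm


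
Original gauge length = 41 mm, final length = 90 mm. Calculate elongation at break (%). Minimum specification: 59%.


Extension = 90 - 41 = 49 mm
Elongation = 49 / 41 x 100 = 119.5%
Minimum required: 59%
Meets specification: Yes


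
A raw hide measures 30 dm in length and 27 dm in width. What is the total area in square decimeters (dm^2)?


810 dm^2


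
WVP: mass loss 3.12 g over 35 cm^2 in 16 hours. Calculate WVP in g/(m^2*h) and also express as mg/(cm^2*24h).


WVP = 55.71 g/(m^2*h)
Daily rate = 133.71 mg/(cm^2*24h)

WVP = 3.12 / (35 x 16) x 10000 = 55.71 g/(m^2*h)
Mass loss in mg = 3.12 x 1000 = 3120 mg
Per cm^2 per 24h in mg: 3120 x 24 / (35 x 16) = 74880 / 560 = 133.71 mg/(cm^2*24h)


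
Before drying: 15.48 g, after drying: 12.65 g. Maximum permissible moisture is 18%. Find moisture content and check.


Moisture content = 18.3%
Acceptable: No


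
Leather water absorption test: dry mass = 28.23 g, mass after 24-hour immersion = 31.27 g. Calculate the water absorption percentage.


10.8%


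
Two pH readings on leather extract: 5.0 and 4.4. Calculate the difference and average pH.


Difference = 0.6
Average pH = 4.70

Difference = |5.0 - 4.4| = 0.6
Average = (5.0 + 4.4) / 2 = 4.70


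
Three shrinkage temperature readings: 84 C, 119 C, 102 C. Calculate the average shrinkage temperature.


Average = (84 + 119 + 102) / 3
Average = 305 / 3 = 101.7 C


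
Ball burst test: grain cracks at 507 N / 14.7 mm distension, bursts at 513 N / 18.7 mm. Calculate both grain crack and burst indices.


Crack index = 34.5 N/mm
Burst index = 27.4 N/mm

Crack index = 507 / 14.7 = 34.5 N/mm
Burst index = 513 / 18.7 = 27.4 N/mm


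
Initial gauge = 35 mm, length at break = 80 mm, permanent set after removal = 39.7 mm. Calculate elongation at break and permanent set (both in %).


Elongation at break = 128.6%
Permanent set = 13.4%

Elongation at break = (80 - 35) / 35 x 100 = 128.6%
Permanent set = (39.7 - 35) / 35 x 100 = 13.4%


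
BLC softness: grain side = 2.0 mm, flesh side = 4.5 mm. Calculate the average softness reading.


Average = (2.0 + 4.5) / 2
Average = 3.25 mm


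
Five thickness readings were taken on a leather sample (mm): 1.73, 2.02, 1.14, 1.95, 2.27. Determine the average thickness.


Sum = 1.73 + 2.02 + 1.14 + 1.95 + 2.27 = 9.11
Average = 9.11 / 5 = 1.82 mm


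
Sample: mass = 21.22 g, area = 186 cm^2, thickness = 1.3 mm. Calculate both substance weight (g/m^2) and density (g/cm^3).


Substance weight = 1140.9 g/m^2
Density = 0.878 g/cm^3

SW = 21.22 / 186 x 10000 = 1140.9 g/m^2
Volume = 186 x 1.3 / 10 = 24.18 cm^3
Density = 21.22 / 24.18 = 0.878 g/cm^3


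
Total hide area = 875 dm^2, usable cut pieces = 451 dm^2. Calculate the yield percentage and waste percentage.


Yield = 51.5%
Waste = 48.5%


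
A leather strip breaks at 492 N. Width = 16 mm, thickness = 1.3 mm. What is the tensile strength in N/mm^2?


23.65 N/mm^2

Cross-sectional area = 16 x 1.3 = 20.8 mm^2
Tensile strength = 492 / 20.8 = 23.65 N/mm^2


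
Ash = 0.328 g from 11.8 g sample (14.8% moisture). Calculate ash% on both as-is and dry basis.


As-is ash = 2.78%
Dry-basis ash = 3.26%

As-is ash% = 0.328 / 11.8 x 100 = 2.78%
Dry mass = 11.8 x (100 - 14.8) / 100 = 10.0536 g
Dry-basis ash% = 0.328 / 10.0536 x 100 = 3.26%


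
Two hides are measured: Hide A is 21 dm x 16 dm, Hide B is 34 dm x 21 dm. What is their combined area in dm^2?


1050 dm^2


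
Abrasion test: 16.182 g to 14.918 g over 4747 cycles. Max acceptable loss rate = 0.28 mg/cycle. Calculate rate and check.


Rate = 0.266 mg/cycle
Passes: Yes

Loss = 16.182 - 14.918 = 1.264 g
Rate = 1.264 g / 4747 cycles x 1000 = 0.266 mg/cycle
Max = 0.28 mg/cycle
Passes: Yes


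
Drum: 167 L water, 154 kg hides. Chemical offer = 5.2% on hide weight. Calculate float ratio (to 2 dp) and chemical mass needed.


Float ratio = 1.08
Chemical needed = 8.008 kg

Float ratio = 167 / 154 = 1.08
Chemical = 154 x 5.2 / 100 = 8.008 kg


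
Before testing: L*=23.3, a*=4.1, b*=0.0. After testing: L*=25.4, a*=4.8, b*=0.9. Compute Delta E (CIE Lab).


dL = 25.4 - 23.3 = 2.1
da = 4.8 - 4.1 = 0.7
db = 0.9 - 0.0 = 0.9
dE = sqrt((2.1)^2 + (0.7)^2 + (0.9)^2) = 2.39


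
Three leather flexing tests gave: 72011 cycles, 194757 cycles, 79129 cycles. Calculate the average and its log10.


Average = (72011 + 194757 + 79129) / 3 = 115299 cycles
log10(115299) = 5.06


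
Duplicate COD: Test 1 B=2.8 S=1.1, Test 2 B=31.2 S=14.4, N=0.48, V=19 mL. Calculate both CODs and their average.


COD1 = 343.6 mg/L
COD2 = 3395.4 mg/L
Average = 1869.5 mg/L

COD1 = (2.8 - 1.1) x 0.48 x 8000 / 19 = 343.6 mg/L
COD2 = (31.2 - 14.4) x 0.48 x 8000 / 19 = 3395.4 mg/L
Average = (343.6 + 3395.4) / 2 = 1869.5 mg/L


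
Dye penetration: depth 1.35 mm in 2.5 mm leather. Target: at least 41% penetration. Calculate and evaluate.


Penetration = 1.35 / 2.5 x 100 = 54.0%
Target: 41%
Meets target: Yes


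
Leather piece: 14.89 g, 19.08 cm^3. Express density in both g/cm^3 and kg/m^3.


Density = 14.89 / 19.08 = 0.780 g/cm^3
Convert: 0.780 x 1000 = 780 kg/m^3


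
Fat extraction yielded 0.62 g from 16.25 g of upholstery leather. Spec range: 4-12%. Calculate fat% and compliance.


Fat% = 0.62 / 16.25 x 100 = 3.8%
Spec range: 4-12%
Compliant: No


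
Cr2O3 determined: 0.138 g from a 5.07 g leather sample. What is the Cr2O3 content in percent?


Cr2O3% = 0.138 / 5.07 x 100
Cr2O3% = 2.72%


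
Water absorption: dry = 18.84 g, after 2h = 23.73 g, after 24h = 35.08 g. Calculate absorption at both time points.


WA (2h) = (23.73 - 18.84) / 18.84 x 100 = 26.0%
WA (24h) = (35.08 - 18.84) / 18.84 x 100 = 86.2%


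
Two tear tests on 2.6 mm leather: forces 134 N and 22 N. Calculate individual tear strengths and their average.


Tear 1 = 51.5 N/mm
Tear 2 = 8.5 N/mm
Average = 30.0 N/mm


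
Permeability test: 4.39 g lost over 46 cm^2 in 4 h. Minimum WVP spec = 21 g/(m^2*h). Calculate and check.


WVP = 238.59 g/(m^2*h)
Meets specification: Yes

WVP = 4.39 / (46 x 4) x 10000 = 238.59 g/(m^2*h)
Minimum: 21 g/(m^2*h)
Meets spec: Yes


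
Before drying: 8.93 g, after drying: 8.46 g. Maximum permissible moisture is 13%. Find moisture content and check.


MC = (8.93 - 8.46) / 8.93 x 100 = 5.3%
Maximum: 13%
Acceptable: Yes


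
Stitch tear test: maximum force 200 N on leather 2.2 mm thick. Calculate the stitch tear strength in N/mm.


Stitch tear strength = force / thickness
STS = 200 / 2.2 = 90.9 N/mm


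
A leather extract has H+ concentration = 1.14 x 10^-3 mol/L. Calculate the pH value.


pH = -log10[H+]
pH = -log10(1.14 x 10^-3) = 2.94


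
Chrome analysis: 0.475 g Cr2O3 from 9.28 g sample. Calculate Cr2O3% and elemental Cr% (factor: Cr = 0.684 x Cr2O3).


Cr2O3% = 0.475 / 9.28 x 100 = 5.12%
Cr% = 5.12 x 0.684 = 3.50%


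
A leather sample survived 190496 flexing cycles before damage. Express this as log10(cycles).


5.28

log10(190496) = 5.28


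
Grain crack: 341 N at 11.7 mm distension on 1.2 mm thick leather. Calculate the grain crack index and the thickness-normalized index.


Crack index = 29.1 N/mm
Normalized index = 24.3 N/mm per mm


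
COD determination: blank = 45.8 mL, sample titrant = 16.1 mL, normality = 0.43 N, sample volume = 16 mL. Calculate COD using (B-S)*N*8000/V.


6385.5 mg/L

COD = (45.8 - 16.1) x 0.43 x 8000 / 16
COD = 29.7 x 0.43 x 8000 / 16
COD = 6385.5 mg/L


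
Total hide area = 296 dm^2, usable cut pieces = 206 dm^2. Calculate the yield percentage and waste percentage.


Yield = 206 / 296 x 100 = 69.6%
Waste = 296 - 206 = 90 dm^2
Waste% = 100 - 69.6 = 30.4%


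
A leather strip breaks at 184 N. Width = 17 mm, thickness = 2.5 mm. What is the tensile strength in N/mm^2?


Cross-sectional area = 17 x 2.5 = 42.5 mm^2
Tensile strength = 184 / 42.5 = 4.33 N/mm^2


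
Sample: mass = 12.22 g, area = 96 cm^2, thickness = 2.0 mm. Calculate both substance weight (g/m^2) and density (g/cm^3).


SW = 12.22 / 96 x 10000 = 1272.9 g/m^2
Volume = 96 x 2.0 / 10 = 19.20 cm^3
Density = 12.22 / 19.20 = 0.636 g/cm^3


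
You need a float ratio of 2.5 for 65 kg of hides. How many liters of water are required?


Water = hide weight x target ratio
Water = 65 x 2.5 = 162.5 L


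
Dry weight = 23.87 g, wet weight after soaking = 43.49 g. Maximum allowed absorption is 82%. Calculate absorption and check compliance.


Absorption = 82.2%
Compliant: No


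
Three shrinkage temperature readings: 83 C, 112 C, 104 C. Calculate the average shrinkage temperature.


99.7 C


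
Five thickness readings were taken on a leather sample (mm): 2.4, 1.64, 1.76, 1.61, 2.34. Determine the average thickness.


1.95 mm

Sum = 2.4 + 1.64 + 1.76 + 1.61 + 2.34 = 9.75
Average = 9.75 / 5 = 1.95 mm


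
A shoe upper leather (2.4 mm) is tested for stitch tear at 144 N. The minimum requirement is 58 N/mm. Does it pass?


STS = 60.0 N/mm
Passes: Yes

STS = 144 / 2.4 = 60.0 N/mm
Minimum required: 58 N/mm
Passes: Yes


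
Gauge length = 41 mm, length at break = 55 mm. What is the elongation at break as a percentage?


Extension = 55 - 41 = 14 mm
Elongation = 14 / 41 x 100 = 34.1%


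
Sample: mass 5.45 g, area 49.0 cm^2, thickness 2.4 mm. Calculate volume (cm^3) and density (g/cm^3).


Volume = 11.760 cm^3
Density = 0.463 g/cm^3

Thickness in cm = 2.4 / 10 = 0.24 cm
Volume = 49.0 x 0.24 = 11.760 cm^3
Density = 5.45 / 11.760 = 0.463 g/cm^3


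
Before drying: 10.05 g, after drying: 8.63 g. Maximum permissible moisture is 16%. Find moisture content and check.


Moisture content = 14.1%
Acceptable: Yes


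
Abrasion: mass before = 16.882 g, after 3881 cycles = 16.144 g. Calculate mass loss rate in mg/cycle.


0.190 mg/cycle

Mass loss = 16.882 - 16.144 = 0.738 g
Rate = 0.738 / 3881 x 1000 = 0.190 mg/cycle


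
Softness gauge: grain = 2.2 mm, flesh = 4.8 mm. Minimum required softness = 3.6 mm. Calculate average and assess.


Average = (2.2 + 4.8) / 2 = 3.50 mm
Minimum = 3.6 mm
Meets requirement: No


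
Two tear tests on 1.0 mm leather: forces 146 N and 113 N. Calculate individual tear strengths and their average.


Tear 1 = 146 / 1.0 = 146.0 N/mm
Tear 2 = 113 / 1.0 = 113.0 N/mm
Average = (146.0 + 113.0) / 2 = 129.5 N/mm


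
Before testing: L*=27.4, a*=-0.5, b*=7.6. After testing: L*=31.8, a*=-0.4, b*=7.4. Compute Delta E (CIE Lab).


dL = 31.8 - 27.4 = 4.4
da = -0.4 - (-0.5) = 0.1
db = 7.4 - 7.6 = -0.2
dE = sqrt((4.4)^2 + (0.1)^2 + (-0.2)^2) = 4.41


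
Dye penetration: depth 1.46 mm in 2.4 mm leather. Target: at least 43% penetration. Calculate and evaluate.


Penetration = 60.8%
Meets target: Yes


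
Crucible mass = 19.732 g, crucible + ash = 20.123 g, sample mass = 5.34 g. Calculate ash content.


Ash mass = 0.391 g
Ash content = 7.32%

Ash mass = 20.123 - 19.732 = 0.391 g
Ash% = 0.391 / 5.34 x 100 = 7.32%


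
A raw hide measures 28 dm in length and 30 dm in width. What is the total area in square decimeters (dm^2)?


Area = length x width
Area = 28 x 30 = 840 dm^2


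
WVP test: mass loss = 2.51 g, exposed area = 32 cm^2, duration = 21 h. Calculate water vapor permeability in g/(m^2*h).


37.35 g/(m^2*h)

WVP = mass_loss / (area x time) x 10000
WVP = 2.51 / (32 x 21) x 10000
WVP = 2.51 / 672 x 10000 = 37.35 g/(m^2*h)


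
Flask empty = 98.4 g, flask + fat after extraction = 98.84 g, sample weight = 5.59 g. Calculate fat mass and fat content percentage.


Fat mass = 0.44 g
Fat content = 7.9%

Fat mass = 98.84 - 98.4 = 0.44 g
Fat% = 0.44 / 5.59 x 100 = 7.9%


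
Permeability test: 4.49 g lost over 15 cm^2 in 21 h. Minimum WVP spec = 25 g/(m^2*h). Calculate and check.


WVP = 4.49 / (15 x 21) x 10000 = 142.54 g/(m^2*h)
Minimum: 25 g/(m^2*h)
Meets spec: Yes


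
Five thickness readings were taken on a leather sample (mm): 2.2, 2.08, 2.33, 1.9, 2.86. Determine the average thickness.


2.27 mm


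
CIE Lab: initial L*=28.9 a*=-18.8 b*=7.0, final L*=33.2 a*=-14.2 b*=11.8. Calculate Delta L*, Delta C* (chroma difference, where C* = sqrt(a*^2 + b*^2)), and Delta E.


Delta L* = 33.2 - 28.9 = 4.3
C1* = sqrt((-18.8)^2 + (7.0)^2) = 20.061
C2* = sqrt((-14.2)^2 + (11.8)^2) = 18.463
Delta C* = 18.463 - 20.061 = -1.60
Delta E = sqrt((4.3)^2 + (4.6)^2 + (4.8)^2) = 7.92


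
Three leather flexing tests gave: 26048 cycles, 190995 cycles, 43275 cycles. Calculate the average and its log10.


Average = (26048 + 190995 + 43275) / 3 = 86773 cycles
log10(86773) = 4.94


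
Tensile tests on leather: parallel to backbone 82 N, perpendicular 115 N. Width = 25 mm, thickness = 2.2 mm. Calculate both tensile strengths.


Parallel = 1.49 N/mm^2
Perpendicular = 2.09 N/mm^2


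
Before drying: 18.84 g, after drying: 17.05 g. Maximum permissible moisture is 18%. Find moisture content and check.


MC = (18.84 - 17.05) / 18.84 x 100 = 9.5%
Maximum: 18%
Acceptable: Yes


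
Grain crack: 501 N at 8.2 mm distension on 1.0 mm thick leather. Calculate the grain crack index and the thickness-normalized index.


Crack index = 501 / 8.2 = 61.1 N/mm
Normalized = 61.1 / 1.0 = 61.1 N/mm per mm


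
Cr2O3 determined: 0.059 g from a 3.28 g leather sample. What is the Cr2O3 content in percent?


1.80%

Cr2O3% = 0.059 / 3.28 x 100
Cr2O3% = 1.80%


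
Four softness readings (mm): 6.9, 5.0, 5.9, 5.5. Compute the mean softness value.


5.83 mm

Sum = 6.9 + 5.0 + 5.9 + 5.5
Mean = 23.3 / 4 = 5.83 mm


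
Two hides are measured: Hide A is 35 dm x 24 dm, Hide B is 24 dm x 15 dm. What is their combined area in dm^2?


Hide A area = 35 x 24 = 840 dm^2
Hide B area = 24 x 15 = 360 dm^2
Total = 840 + 360 = 1200 dm^2


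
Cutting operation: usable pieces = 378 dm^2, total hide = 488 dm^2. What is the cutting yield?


77.5%

Yield = usable / total x 100
Yield = 378 / 488 x 100 = 77.5%


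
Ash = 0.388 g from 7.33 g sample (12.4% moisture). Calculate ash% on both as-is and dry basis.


As-is ash% = 0.388 / 7.33 x 100 = 5.29%
Dry mass = 7.33 x (100 - 12.4) / 100 = 6.42108 g
Dry-basis ash% = 0.388 / 6.42108 x 100 = 6.04%


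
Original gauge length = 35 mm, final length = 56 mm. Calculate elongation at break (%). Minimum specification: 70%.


Elongation = 60.0%
Meets spec: No


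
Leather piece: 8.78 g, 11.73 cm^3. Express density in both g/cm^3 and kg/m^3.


0.749 g/cm^3
749 kg/m^3


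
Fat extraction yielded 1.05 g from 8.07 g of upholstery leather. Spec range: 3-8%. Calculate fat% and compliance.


Fat content = 13.0%
Compliant: No

Fat% = 1.05 / 8.07 x 100 = 13.0%
Spec range: 3-8%
Compliant: No


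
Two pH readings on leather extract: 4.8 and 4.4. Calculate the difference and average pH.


Difference = |4.8 - 4.4| = 0.4
Average = (4.8 + 4.4) / 2 = 4.60


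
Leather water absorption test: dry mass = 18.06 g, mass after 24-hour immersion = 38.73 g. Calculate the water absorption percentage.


Water absorbed = 38.73 - 18.06 = 20.67 g
WA% = 20.67 / 18.06 x 100 = 114.5%


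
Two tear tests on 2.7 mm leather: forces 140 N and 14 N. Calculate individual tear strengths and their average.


Tear 1 = 51.9 N/mm
Tear 2 = 5.2 N/mm
Average = 28.6 N/mm

Tear 1 = 140 / 2.7 = 51.9 N/mm
Tear 2 = 14 / 2.7 = 5.2 N/mm
Average = (51.9 + 5.2) / 2 = 28.6 N/mm


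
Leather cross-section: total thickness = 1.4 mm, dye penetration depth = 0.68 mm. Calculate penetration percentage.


48.6%

Penetration% = 0.68 / 1.4 x 100
Penetration = 48.6%


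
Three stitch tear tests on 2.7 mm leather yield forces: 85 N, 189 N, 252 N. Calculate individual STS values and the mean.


STS1 = 85 / 2.7 = 31.5 N/mm
STS2 = 189 / 2.7 = 70.0 N/mm
STS3 = 252 / 2.7 = 93.3 N/mm
Mean = (31.5 + 70.0 + 93.3) / 3 = 64.9 N/mm


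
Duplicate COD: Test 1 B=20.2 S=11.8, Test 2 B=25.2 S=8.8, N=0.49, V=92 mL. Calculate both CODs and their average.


COD1 = (20.2 - 11.8) x 0.49 x 8000 / 92 = 357.9 mg/L
COD2 = (25.2 - 8.8) x 0.49 x 8000 / 92 = 698.8 mg/L
Average = (357.9 + 698.8) / 2 = 528.4 mg/L


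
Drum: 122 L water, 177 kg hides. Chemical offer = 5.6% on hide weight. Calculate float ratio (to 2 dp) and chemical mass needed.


Float ratio = 0.69
Chemical needed = 9.912 kg


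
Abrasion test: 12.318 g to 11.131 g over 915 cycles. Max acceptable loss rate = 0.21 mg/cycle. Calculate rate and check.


Rate = 1.297 mg/cycle
Passes: No

Loss = 12.318 - 11.131 = 1.187 g
Rate = 1.187 g / 915 cycles x 1000 = 1.297 mg/cycle
Max = 0.21 mg/cycle
Passes: No


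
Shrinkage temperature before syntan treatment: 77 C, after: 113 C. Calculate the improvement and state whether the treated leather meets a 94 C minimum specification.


Improvement = 36 C
Meets 94 C spec: Yes

Improvement = 113 - 77 = 36 C
Spec check: 113 C >= 94 C? Yes


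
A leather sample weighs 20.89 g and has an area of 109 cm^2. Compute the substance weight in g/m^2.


1916.5 g/m^2

Substance weight = mass / area x 10000
SW = 20.89 / 109 x 10000
SW = 1916.5 g/m^2


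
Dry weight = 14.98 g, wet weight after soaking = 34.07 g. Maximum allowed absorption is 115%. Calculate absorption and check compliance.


WA = (34.07 - 14.98) / 14.98 x 100 = 127.4%
Maximum allowed: 115%
Compliant: No


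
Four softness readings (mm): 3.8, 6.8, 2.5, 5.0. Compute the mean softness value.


Sum = 3.8 + 6.8 + 2.5 + 5.0
Mean = 18.1 / 4 = 4.53 mm


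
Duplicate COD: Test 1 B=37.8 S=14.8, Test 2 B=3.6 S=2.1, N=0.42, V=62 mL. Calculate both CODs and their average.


COD1 = (37.8 - 14.8) x 0.42 x 8000 / 62 = 1246.5 mg/L
COD2 = (3.6 - 2.1) x 0.42 x 8000 / 62 = 81.3 mg/L
Average = (1246.5 + 81.3) / 2 = 663.9 mg/L


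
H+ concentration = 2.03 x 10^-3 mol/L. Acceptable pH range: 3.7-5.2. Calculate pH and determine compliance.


pH = 2.69
Compliant: No

pH = -log10(2.03 x 10^-3) = 2.69
Range: 3.7 to 5.2
Compliant: No


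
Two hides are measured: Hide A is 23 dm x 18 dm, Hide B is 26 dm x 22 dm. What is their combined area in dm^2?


986 dm^2

Hide A area = 23 x 18 = 414 dm^2
Hide B area = 26 x 22 = 572 dm^2
Total = 414 + 572 = 986 dm^2


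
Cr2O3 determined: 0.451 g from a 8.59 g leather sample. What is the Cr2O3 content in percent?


Cr2O3% = 0.451 / 8.59 x 100
Cr2O3% = 5.25%


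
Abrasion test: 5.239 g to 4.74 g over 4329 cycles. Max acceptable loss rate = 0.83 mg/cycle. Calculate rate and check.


Rate = 0.115 mg/cycle
Passes: Yes

Loss = 5.239 - 4.74 = 0.499 g
Rate = 0.499 g / 4329 cycles x 1000 = 0.115 mg/cycle
Max = 0.83 mg/cycle
Passes: Yes


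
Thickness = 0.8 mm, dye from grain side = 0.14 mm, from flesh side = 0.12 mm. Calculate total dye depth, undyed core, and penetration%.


Total dyed = 0.26 mm
Undyed core = 0.54 mm
Penetration = 32.5%


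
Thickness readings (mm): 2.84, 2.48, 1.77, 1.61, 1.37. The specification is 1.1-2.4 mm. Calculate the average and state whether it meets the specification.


Sum = 10.07
Average = 10.07 / 5 = 2.01 mm
Specification range: 1.1 to 2.4 mm
Within spec: Yes


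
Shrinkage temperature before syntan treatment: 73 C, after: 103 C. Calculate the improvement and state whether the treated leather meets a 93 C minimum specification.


Improvement = 103 - 73 = 30 C
Spec check: 103 C >= 93 C? Yes


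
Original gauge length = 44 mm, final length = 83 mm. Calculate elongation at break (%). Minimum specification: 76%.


Elongation = 88.6%
Meets spec: Yes


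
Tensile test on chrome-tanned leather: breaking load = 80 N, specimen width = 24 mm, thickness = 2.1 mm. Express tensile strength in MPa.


1.59 MPa

Cross-section = 24 x 2.1 = 50.4 mm^2
TS = 80 / 50.4 = 1.59 MPa
(1 N/mm^2 = 1 MPa)


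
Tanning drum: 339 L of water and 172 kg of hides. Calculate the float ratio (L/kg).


Float ratio = water / hide weight
Ratio = 339 / 172 = 2.0


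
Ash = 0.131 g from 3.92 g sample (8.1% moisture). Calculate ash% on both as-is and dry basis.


As-is ash% = 0.131 / 3.92 x 100 = 3.34%
Dry mass = 3.92 x (100 - 8.1) / 100 = 3.60248 g
Dry-basis ash% = 0.131 / 3.60248 x 100 = 3.64%


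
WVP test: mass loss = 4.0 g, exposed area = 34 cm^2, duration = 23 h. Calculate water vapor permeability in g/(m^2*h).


WVP = mass_loss / (area x time) x 10000
WVP = 4.0 / (34 x 23) x 10000
WVP = 4.0 / 782 x 10000 = 51.15 g/(m^2*h)


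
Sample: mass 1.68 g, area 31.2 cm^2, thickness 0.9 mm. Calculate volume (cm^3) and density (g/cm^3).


Volume = 2.808 cm^3
Density = 0.598 g/cm^3

Thickness in cm = 0.9 / 10 = 0.09 cm
Volume = 31.2 x 0.09 = 2.808 cm^3
Density = 1.68 / 2.808 = 0.598 g/cm^3


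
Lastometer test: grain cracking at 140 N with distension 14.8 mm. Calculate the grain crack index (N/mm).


9.5 N/mm


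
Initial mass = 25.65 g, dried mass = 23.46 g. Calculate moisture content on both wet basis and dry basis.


Moisture lost = 25.65 - 23.46 = 2.19 g
Wet basis MC = 2.19 / 25.65 x 100 = 8.5%
Dry basis MC = 2.19 / 23.46 x 100 = 9.3%


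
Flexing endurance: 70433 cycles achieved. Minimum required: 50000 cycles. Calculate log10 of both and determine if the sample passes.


Achieved: log10 = 4.85
Required: log10 = 4.70
Passes: Yes

log10(70433) = 4.85
log10(50000) = 4.70
Passes: Yes


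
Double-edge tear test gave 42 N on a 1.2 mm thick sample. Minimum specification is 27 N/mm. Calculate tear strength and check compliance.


Tear strength = 42 / 1.2 = 35.0 N/mm
Required minimum = 27 N/mm
Compliant: Yes


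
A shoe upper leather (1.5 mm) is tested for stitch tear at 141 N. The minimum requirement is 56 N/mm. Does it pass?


STS = 141 / 1.5 = 94.0 N/mm
Minimum required: 56 N/mm
Passes: Yes


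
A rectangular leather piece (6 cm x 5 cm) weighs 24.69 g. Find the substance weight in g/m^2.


Area = 6 x 5 = 30 cm^2
SW = 24.69 / 30 x 10000 = 8230.0 g/m^2


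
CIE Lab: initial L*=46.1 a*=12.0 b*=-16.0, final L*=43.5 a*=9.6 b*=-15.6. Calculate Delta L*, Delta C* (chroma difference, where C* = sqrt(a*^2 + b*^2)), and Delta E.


Delta L* = -2.6
Delta C* = -1.68
Delta E = 3.56


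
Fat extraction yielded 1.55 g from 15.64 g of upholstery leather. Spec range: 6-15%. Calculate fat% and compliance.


Fat% = 1.55 / 15.64 x 100 = 9.9%
Spec range: 6-15%
Compliant: Yes


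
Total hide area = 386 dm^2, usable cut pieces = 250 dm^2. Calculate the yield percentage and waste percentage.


Yield = 250 / 386 x 100 = 64.8%
Waste = 386 - 250 = 136 dm^2
Waste% = 100 - 64.8 = 35.2%


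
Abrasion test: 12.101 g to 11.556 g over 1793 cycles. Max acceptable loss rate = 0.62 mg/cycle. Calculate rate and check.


Rate = 0.304 mg/cycle
Passes: Yes


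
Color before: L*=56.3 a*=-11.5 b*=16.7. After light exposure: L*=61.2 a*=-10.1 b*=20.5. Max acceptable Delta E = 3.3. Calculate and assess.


Delta E = 6.36
Passes: No

dL = 4.9, da = 1.4, db = 3.8
dE = sqrt((4.9)^2 + (1.4)^2 + (3.8)^2) = 6.36
Max = 3.3
Passes: No


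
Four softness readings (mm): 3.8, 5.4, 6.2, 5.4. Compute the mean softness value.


Sum = 3.8 + 5.4 + 6.2 + 5.4
Mean = 20.8 / 4 = 5.20 mm


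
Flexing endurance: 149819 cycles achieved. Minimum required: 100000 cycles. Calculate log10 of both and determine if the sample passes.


log10(149819) = 5.18
log10(100000) = 5.00
Passes: Yes


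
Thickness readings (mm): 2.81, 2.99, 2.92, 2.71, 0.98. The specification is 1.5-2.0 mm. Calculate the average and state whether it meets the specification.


Average = 2.48 mm
Within specification: No

Sum = 12.41
Average = 12.41 / 5 = 2.48 mm
Specification range: 1.5 to 2.0 mm
Within spec: No


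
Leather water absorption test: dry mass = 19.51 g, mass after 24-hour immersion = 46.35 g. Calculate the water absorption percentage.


Water absorbed = 46.35 - 19.51 = 26.84 g
WA% = 26.84 / 19.51 x 100 = 137.6%


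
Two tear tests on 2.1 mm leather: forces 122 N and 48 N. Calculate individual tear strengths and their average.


Tear 1 = 122 / 2.1 = 58.1 N/mm
Tear 2 = 48 / 2.1 = 22.9 N/mm
Average = (58.1 + 22.9) / 2 = 40.5 N/mm


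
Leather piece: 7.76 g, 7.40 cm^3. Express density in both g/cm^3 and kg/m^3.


Density = 7.76 / 7.40 = 1.049 g/cm^3
Convert: 1.049 x 1000 = 1049 kg/m^3


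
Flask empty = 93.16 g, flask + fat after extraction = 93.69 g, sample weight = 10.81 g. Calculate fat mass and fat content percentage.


Fat mass = 93.69 - 93.16 = 0.53 g
Fat% = 0.53 / 10.81 x 100 = 4.9%


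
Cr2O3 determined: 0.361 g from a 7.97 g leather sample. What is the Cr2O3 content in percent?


Cr2O3% = 0.361 / 7.97 x 100
Cr2O3% = 4.53%


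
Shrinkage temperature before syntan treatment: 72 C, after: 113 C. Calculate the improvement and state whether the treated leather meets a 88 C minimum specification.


Improvement = 41 C
Meets 88 C spec: Yes


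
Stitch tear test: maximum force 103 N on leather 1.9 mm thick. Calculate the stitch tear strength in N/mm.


Stitch tear strength = force / thickness
STS = 103 / 1.9 = 54.2 N/mm


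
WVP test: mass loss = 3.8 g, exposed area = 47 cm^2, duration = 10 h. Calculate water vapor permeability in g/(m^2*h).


WVP = mass_loss / (area x time) x 10000
WVP = 3.8 / (47 x 10) x 10000
WVP = 3.8 / 470 x 10000 = 80.85 g/(m^2*h)


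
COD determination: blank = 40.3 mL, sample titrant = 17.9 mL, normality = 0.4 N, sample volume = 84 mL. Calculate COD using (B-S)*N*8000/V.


853.3 mg/L

COD = (40.3 - 17.9) x 0.4 x 8000 / 84
COD = 22.4 x 0.4 x 8000 / 84
COD = 853.3 mg/L


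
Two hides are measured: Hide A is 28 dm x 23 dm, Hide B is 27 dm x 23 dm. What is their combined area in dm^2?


Hide A area = 28 x 23 = 644 dm^2
Hide B area = 27 x 23 = 621 dm^2
Total = 644 + 621 = 1265 dm^2


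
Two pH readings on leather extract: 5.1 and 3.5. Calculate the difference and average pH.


Difference = |5.1 - 3.5| = 1.6
Average = (5.1 + 3.5) / 2 = 4.30


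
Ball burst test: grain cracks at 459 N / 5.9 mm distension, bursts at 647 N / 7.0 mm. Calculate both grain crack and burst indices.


Crack index = 77.8 N/mm
Burst index = 92.4 N/mm

Crack index = 459 / 5.9 = 77.8 N/mm
Burst index = 647 / 7.0 = 92.4 N/mm


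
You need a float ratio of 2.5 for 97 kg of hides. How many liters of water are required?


242.5 L

Water = hide weight x target ratio
Water = 97 x 2.5 = 242.5 L


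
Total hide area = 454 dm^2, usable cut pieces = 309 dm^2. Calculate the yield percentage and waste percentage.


Yield = 309 / 454 x 100 = 68.1%
Waste = 454 - 309 = 145 dm^2
Waste% = 100 - 68.1 = 31.9%


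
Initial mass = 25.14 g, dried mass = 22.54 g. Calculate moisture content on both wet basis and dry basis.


Wet basis = 10.3%
Dry basis = 11.5%

Moisture lost = 25.14 - 22.54 = 2.60 g
Wet basis MC = 2.60 / 25.14 x 100 = 10.3%
Dry basis MC = 2.60 / 22.54 x 100 = 11.5%


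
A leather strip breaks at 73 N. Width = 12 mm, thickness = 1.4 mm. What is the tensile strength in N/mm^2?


Cross-sectional area = 12 x 1.4 = 16.8 mm^2
Tensile strength = 73 / 16.8 = 4.35 N/mm^2


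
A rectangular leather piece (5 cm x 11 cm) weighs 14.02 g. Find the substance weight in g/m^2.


Area = 5 x 11 = 55 cm^2
SW = 14.02 / 55 x 10000 = 2549.1 g/m^2


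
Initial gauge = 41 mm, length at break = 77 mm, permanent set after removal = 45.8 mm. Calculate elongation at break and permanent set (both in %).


Elongation at break = 87.8%
Permanent set = 11.7%

Elongation at break = (77 - 41) / 41 x 100 = 87.8%
Permanent set = (45.8 - 41) / 41 x 100 = 11.7%


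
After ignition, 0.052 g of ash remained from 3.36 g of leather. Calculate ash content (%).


Ash% = 0.052 / 3.36 x 100
Ash% = 1.55%


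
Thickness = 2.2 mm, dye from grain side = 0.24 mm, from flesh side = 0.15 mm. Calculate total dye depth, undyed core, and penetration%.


Total dyed = 0.24 + 0.15 = 0.39 mm
Undyed core = 2.2 - 0.39 = 1.81 mm
Penetration = 0.39 / 2.2 x 100 = 17.7%


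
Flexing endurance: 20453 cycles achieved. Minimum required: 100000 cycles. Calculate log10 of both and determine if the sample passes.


Achieved: log10 = 4.31
Required: log10 = 5.00
Passes: No

log10(20453) = 4.31
log10(100000) = 5.00
Passes: No


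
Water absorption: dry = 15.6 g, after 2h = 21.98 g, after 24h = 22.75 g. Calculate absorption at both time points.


WA (2h) = (21.98 - 15.6) / 15.6 x 100 = 40.9%
WA (24h) = (22.75 - 15.6) / 15.6 x 100 = 45.8%


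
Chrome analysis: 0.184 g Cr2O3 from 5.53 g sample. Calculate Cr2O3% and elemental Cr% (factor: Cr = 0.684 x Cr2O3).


Cr2O3% = 0.184 / 5.53 x 100 = 3.33%
Cr% = 3.33 x 0.684 = 2.28%


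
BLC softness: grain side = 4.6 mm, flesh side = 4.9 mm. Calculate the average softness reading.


Average = (4.6 + 4.9) / 2
Average = 4.75 mm


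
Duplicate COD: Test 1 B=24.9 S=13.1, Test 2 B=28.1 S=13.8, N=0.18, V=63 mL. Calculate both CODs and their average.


COD1 = (24.9 - 13.1) x 0.18 x 8000 / 63 = 269.7 mg/L
COD2 = (28.1 - 13.8) x 0.18 x 8000 / 63 = 326.9 mg/L
Average = (269.7 + 326.9) / 2 = 298.3 mg/L


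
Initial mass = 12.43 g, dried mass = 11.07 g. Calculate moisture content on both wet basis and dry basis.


Wet basis = 10.9%
Dry basis = 12.3%

Moisture lost = 12.43 - 11.07 = 1.36 g
Wet basis MC = 1.36 / 12.43 x 100 = 10.9%
Dry basis MC = 1.36 / 11.07 x 100 = 12.3%


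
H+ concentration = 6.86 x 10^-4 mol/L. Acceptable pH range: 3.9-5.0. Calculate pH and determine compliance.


pH = 3.16
Compliant: No


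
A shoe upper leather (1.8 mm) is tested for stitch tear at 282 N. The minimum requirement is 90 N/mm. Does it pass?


STS = 282 / 1.8 = 156.7 N/mm
Minimum required: 90 N/mm
Passes: Yes


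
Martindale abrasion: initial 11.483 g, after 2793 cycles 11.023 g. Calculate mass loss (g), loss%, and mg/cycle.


Mass loss = 0.460 g
Loss = 4.01%
Rate = 0.165 mg/cycle

Loss = 11.483 - 11.023 = 0.460 g
Loss% = 0.460 / 11.483 x 100 = 4.01%
Rate = 0.460 / 2793 x 1000 = 0.165 mg/cycle


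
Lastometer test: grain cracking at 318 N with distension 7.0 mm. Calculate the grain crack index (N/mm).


45.4 N/mm


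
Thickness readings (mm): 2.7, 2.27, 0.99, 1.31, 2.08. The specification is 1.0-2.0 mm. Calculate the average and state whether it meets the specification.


Average = 1.87 mm
Within specification: Yes

Sum = 9.35
Average = 9.35 / 5 = 1.87 mm
Specification range: 1.0 to 2.0 mm
Within spec: Yes


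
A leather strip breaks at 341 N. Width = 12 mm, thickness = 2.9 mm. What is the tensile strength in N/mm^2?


Cross-sectional area = 12 x 2.9 = 34.8 mm^2
Tensile strength = 341 / 34.8 = 9.80 N/mm^2


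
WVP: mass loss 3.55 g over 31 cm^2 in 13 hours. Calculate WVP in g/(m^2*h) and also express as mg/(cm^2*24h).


WVP = 3.55 / (31 x 13) x 10000 = 88.09 g/(m^2*h)
Mass loss in mg = 3.55 x 1000 = 3550 mg
Per cm^2 per 24h in mg: 3550 x 24 / (31 x 13) = 85200 / 403 = 211.41 mg/(cm^2*24h)


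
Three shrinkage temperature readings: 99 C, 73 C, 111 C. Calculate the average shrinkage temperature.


Average = (99 + 73 + 111) / 3
Average = 283 / 3 = 94.3 C


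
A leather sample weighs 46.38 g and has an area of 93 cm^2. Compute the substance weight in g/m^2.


Substance weight = mass / area x 10000
SW = 46.38 / 93 x 10000
SW = 4987.1 g/m^2


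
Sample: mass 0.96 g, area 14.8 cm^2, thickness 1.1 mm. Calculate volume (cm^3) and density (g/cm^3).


Volume = 1.628 cm^3
Density = 0.590 g/cm^3

Thickness in cm = 1.1 / 10 = 0.11 cm
Volume = 14.8 x 0.11 = 1.628 cm^3
Density = 0.96 / 1.628 = 0.590 g/cm^3


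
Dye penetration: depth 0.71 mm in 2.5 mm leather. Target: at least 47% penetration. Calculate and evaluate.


Penetration = 28.4%
Meets target: No

Penetration = 0.71 / 2.5 x 100 = 28.4%
Target: 47%
Meets target: No


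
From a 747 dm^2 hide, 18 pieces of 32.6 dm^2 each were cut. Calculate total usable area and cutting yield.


Total usable = 18 x 32.6 = 586.8 dm^2
Yield = 586.8 / 747 x 100 = 78.6%


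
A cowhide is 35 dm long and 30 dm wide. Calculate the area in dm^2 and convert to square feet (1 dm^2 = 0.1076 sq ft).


1050 dm^2
112.98 sq ft


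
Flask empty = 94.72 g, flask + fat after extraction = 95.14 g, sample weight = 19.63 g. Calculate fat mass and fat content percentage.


Fat mass = 95.14 - 94.72 = 0.42 g
Fat% = 0.42 / 19.63 x 100 = 2.1%


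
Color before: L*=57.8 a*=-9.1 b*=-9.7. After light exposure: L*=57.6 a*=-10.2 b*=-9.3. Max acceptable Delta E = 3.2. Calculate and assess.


Delta E = 1.19
Passes: Yes


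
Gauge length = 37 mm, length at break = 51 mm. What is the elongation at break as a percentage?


Extension = 51 - 37 = 14 mm
Elongation = 14 / 37 x 100 = 37.8%


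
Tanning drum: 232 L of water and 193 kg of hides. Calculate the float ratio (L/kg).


1.2


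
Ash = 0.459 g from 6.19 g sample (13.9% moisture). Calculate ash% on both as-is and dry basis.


As-is ash = 7.42%
Dry-basis ash = 8.61%

As-is ash% = 0.459 / 6.19 x 100 = 7.42%
Dry mass = 6.19 x (100 - 13.9) / 100 = 5.32959 g
Dry-basis ash% = 0.459 / 5.32959 x 100 = 8.61%


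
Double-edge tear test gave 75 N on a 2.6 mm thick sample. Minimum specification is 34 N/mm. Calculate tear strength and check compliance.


Tear strength = 28.8 N/mm
Compliant: No

Tear strength = 75 / 2.6 = 28.8 N/mm
Required minimum = 34 N/mm
Compliant: No


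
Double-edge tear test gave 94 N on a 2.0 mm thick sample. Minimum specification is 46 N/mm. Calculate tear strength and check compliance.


Tear strength = 47.0 N/mm
Compliant: Yes


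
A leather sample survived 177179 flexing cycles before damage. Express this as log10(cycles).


5.25


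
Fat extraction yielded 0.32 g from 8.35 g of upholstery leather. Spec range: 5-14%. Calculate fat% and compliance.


Fat% = 0.32 / 8.35 x 100 = 3.8%
Spec range: 5-14%
Compliant: No


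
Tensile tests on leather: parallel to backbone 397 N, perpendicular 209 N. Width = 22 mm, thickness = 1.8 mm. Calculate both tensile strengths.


Parallel = 10.03 N/mm^2
Perpendicular = 5.28 N/mm^2


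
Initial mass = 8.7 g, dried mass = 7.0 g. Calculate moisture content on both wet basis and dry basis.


Wet basis = 19.5%
Dry basis = 24.3%


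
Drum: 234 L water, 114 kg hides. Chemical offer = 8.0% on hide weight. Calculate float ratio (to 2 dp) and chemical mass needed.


Float ratio = 234 / 114 = 2.05
Chemical = 114 x 8.0 / 100 = 9.12 kg
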